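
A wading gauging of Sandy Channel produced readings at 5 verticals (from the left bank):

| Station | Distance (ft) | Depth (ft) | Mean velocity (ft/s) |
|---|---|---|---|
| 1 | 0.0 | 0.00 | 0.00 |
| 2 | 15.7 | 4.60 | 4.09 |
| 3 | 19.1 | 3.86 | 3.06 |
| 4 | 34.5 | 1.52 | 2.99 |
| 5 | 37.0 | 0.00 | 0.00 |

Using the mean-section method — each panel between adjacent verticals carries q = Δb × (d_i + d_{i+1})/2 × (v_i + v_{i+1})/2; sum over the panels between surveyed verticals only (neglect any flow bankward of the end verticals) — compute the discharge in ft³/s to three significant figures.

Panel 1-2: Δb = 15.7 ft, d̄ = (0.00+4.60)/2 = 2.3, v̄ = (0.00+4.09)/2 = 2.045 → q = 15.7×2.3×2.045 = 73.84 ft³/s
Panel 2-3: Δb = 3.4 ft, d̄ = (4.60+3.86)/2 = 4.23, v̄ = (4.09+3.06)/2 = 3.575 → q = 3.4×4.23×3.575 = 51.42 ft³/s
Panel 3-4: Δb = 15.4 ft, d̄ = (3.86+1.52)/2 = 2.69, v̄ = (3.06+2.99)/2 = 3.025 → q = 15.4×2.69×3.025 = 125.3 ft³/s
Panel 4-5: Δb = 2.5 ft, d̄ = (1.52+0.00)/2 = 0.76, v̄ = (2.99+0.00)/2 = 1.495 → q = 2.5×0.76×1.495 = 2.841 ft³/s
Q = Σ q = 253.4 ft³/s

253 ft³/s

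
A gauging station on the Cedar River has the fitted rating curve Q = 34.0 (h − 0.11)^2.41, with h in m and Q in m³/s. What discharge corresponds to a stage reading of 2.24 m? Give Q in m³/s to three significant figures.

210 m³/s

Q = 34.0 × (2.24 − 0.11)^2.41 = 34.0 × 2.13^2.41 = 210.3 m³/s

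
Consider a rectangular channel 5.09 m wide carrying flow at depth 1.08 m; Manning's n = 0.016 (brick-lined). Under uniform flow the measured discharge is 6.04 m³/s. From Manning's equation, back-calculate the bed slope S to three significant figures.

A = b·y = 5.09 × 1.08 = 5.497 m²
P = b + 2y = 5.09 + 2×1.08 = 7.250 m
R = A/P = 5.497/7.250 = 0.7582 m
S = (Q·n / (1·A·R^(2/3)))² = (6.04×0.016 / (1×5.497×0.8315))² = 0.0004470

0.000447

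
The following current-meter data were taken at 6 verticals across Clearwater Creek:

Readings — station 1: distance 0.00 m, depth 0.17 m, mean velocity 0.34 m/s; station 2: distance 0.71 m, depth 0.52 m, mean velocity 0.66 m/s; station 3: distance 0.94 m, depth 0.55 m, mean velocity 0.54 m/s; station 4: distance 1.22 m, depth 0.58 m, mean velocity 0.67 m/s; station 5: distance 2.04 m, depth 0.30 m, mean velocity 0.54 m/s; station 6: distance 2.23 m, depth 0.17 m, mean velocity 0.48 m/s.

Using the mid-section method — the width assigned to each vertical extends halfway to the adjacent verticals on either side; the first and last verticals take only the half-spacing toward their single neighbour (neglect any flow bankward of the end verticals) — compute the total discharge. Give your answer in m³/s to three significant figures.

w_1 = (0.71 − 0.00)/2 = 0.355 m; q_1 = 0.34 × 0.17 × 0.355 = 0.02052 m³/s
w_2 = (0.94 − 0.00)/2 = 0.47 m; q_2 = 0.66 × 0.52 × 0.47 = 0.1613 m³/s
w_3 = (1.22 − 0.71)/2 = 0.255 m; q_3 = 0.54 × 0.55 × 0.255 = 0.07574 m³/s
w_4 = (2.04 − 0.94)/2 = 0.55 m; q_4 = 0.67 × 0.58 × 0.55 = 0.2137 m³/s
w_5 = (2.23 − 1.22)/2 = 0.505 m; q_5 = 0.54 × 0.30 × 0.505 = 0.08181 m³/s
w_6 = (2.23 − 2.04)/2 = 0.095 m; q_6 = 0.48 × 0.17 × 0.095 = 0.007752 m³/s
Q = Σ qᵢ = 0.5609 m³/s

0.561 m³/s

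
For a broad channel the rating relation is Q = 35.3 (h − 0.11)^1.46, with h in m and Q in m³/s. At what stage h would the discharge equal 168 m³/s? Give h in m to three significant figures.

h − h₀ = (Q/C)^(1/b) = (168/35.3)^(1/1.46) = 2.911 m
h = 0.11 + 2.911 = 3.021 m

3.02 m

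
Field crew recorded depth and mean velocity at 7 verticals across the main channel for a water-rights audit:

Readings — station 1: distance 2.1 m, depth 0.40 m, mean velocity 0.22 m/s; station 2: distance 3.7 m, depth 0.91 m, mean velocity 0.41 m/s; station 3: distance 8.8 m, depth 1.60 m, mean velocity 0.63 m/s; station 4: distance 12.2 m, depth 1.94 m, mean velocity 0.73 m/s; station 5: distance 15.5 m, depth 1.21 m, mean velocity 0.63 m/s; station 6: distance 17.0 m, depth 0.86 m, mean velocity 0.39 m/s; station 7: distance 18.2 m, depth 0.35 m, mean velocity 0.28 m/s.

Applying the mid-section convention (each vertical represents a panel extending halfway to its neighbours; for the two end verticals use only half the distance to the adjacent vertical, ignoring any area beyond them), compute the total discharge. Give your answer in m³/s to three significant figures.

12.7 m³/s

w_1 = (3.7 − 2.1)/2 = 0.8 m; q_1 = 0.22 × 0.40 × 0.8 = 0.07040 m³/s
w_2 = (8.8 − 2.1)/2 = 3.35 m; q_2 = 0.41 × 0.91 × 3.35 = 1.250 m³/s
w_3 = (12.2 − 3.7)/2 = 4.25 m; q_3 = 0.63 × 1.60 × 4.25 = 4.284 m³/s
w_4 = (15.5 − 8.8)/2 = 3.35 m; q_4 = 0.73 × 1.94 × 3.35 = 4.744 m³/s
w_5 = (17.0 − 12.2)/2 = 2.4 m; q_5 = 0.63 × 1.21 × 2.4 = 1.830 m³/s
w_6 = (18.2 − 15.5)/2 = 1.35 m; q_6 = 0.39 × 0.86 × 1.35 = 0.4528 m³/s
w_7 = (18.2 − 17.0)/2 = 0.6 m; q_7 = 0.28 × 0.35 × 0.6 = 0.05880 m³/s
Q = Σ qᵢ = 12.69 m³/s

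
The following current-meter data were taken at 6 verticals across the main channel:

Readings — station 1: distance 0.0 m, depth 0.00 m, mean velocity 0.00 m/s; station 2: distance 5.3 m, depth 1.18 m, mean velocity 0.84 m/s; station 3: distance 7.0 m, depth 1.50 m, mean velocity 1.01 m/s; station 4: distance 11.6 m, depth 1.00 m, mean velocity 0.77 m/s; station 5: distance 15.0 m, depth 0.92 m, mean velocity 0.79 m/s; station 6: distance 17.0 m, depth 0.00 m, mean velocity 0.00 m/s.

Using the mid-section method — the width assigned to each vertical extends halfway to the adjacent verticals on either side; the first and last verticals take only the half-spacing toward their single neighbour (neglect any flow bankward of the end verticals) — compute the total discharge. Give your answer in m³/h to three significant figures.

w_2 = (7.0 − 0.0)/2 = 3.5 m; q_2 = 0.84 × 1.18 × 3.5 = 3.469 m³/s
w_3 = (11.6 − 5.3)/2 = 3.15 m; q_3 = 1.01 × 1.50 × 3.15 = 4.772 m³/s
w_4 = (15.0 − 7.0)/2 = 4 m; q_4 = 0.77 × 1.00 × 4 = 3.080 m³/s
w_5 = (17.0 − 11.6)/2 = 2.7 m; q_5 = 0.79 × 0.92 × 2.7 = 1.962 m³/s
Stations 1, 6 contribute zero (depth or velocity is 0).
Q = Σ qᵢ = 13.28 m³/s
= 13.28 × 3600 = 47820 m³/h

47800 m³/h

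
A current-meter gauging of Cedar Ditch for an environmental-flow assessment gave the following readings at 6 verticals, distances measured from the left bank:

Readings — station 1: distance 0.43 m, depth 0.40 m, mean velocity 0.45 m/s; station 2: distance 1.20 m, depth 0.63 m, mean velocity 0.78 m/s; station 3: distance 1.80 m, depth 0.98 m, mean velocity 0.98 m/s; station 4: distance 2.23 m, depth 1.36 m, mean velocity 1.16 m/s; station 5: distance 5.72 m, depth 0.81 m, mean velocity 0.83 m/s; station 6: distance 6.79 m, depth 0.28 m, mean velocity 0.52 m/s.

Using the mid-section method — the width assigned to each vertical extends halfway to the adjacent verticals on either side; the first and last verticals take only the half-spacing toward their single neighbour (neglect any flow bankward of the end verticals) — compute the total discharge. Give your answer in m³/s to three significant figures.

5.60 m³/s

w_1 = (1.20 − 0.43)/2 = 0.385 m; q_1 = 0.45 × 0.40 × 0.385 = 0.06930 m³/s
w_2 = (1.80 − 0.43)/2 = 0.685 m; q_2 = 0.78 × 0.63 × 0.685 = 0.3366 m³/s
w_3 = (2.23 − 1.20)/2 = 0.515 m; q_3 = 0.98 × 0.98 × 0.515 = 0.4946 m³/s
w_4 = (5.72 − 1.80)/2 = 1.96 m; q_4 = 1.16 × 1.36 × 1.96 = 3.092 m³/s
w_5 = (6.79 − 2.23)/2 = 2.28 m; q_5 = 0.83 × 0.81 × 2.28 = 1.533 m³/s
w_6 = (6.79 − 5.72)/2 = 0.535 m; q_6 = 0.52 × 0.28 × 0.535 = 0.07790 m³/s
Q = Σ qᵢ = 5.603 m³/s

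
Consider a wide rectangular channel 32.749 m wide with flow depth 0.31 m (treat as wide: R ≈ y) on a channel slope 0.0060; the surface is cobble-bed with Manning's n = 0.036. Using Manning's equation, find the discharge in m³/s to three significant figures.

A = b·y = 32.749 × 0.31 = 10.15 m²
Wide channel: R ≈ y = 0.31 m
Q = (1/n)·A·R^(2/3)·S^(1/2) = (1/0.036) × 10.15 × 0.3100^(2/3) × 0.0060^(1/2) = 10.01 m³/s

10.0 m³/s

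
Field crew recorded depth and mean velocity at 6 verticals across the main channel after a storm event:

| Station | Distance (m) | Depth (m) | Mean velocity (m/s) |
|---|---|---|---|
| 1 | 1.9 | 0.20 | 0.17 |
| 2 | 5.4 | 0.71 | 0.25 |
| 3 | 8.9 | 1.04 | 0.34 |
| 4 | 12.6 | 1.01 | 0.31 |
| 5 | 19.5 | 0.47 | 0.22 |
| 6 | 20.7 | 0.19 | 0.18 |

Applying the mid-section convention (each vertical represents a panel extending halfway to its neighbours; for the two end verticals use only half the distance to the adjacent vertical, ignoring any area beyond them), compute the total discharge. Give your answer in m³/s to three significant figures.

4.05 m³/s

w_1 = (5.4 − 1.9)/2 = 1.75 m; q_1 = 0.17 × 0.20 × 1.75 = 0.05950 m³/s
w_2 = (8.9 − 1.9)/2 = 3.5 m; q_2 = 0.25 × 0.71 × 3.5 = 0.6213 m³/s
w_3 = (12.6 − 5.4)/2 = 3.6 m; q_3 = 0.34 × 1.04 × 3.6 = 1.273 m³/s
w_4 = (19.5 − 8.9)/2 = 5.3 m; q_4 = 0.31 × 1.01 × 5.3 = 1.659 m³/s
w_5 = (20.7 − 12.6)/2 = 4.05 m; q_5 = 0.22 × 0.47 × 4.05 = 0.4188 m³/s
w_6 = (20.7 − 19.5)/2 = 0.6 m; q_6 = 0.18 × 0.19 × 0.6 = 0.02052 m³/s
Q = Σ qᵢ = 4.052 m³/s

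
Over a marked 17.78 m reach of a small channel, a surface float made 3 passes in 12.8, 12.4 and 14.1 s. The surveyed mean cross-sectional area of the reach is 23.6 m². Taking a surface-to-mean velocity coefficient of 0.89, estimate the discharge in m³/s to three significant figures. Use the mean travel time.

28.5 m³/s

t̄ = (12.8 + 12.4 + 14.1) / 3 = 13.1 s
v_surface = L / t̄ = 17.78 / 13.1 = 1.357 m/s
v_mean = 0.89 × 1.357 = 1.208 m/s
Q = A × v_mean = 23.6 × 1.208 = 28.51 m³/s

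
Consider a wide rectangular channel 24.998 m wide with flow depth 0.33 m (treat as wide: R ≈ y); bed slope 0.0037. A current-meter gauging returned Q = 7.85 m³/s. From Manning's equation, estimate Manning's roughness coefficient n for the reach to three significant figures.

0.0305

A = b·y = 24.998 × 0.33 = 8.249 m²
Wide channel: R ≈ y = 0.33 m
n = (1/Q)·A·R^(2/3)·S^(1/2) = (1/7.85) × 8.249 × 0.4775 × 0.06083 = 0.03053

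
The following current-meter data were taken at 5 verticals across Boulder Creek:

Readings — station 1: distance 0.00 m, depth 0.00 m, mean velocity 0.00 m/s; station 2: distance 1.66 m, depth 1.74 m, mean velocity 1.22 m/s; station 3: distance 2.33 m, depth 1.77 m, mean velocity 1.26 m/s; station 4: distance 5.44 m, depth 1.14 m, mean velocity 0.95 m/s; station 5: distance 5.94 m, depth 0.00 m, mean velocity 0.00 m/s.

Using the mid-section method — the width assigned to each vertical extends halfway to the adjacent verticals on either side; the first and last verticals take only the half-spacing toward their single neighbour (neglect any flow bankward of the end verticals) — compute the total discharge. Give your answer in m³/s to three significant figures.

w_2 = (2.33 − 0.00)/2 = 1.165 m; q_2 = 1.22 × 1.74 × 1.165 = 2.473 m³/s
w_3 = (5.44 − 1.66)/2 = 1.89 m; q_3 = 1.26 × 1.77 × 1.89 = 4.215 m³/s
w_4 = (5.94 − 2.33)/2 = 1.805 m; q_4 = 0.95 × 1.14 × 1.805 = 1.955 m³/s
Stations 1, 5 contribute zero (depth or velocity is 0).
Q = Σ qᵢ = 8.643 m³/s

8.64 m³/s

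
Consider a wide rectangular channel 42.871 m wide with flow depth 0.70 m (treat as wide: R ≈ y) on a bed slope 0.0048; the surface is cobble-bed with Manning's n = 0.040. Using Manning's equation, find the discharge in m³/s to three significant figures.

41.0 m³/s

A = b·y = 42.871 × 0.70 = 30.01 m²
Wide channel: R ≈ y = 0.70 m
Q = (1/n)·A·R^(2/3)·S^(1/2) = (1/0.040) × 30.01 × 0.7000^(2/3) × 0.0048^(1/2) = 40.98 m³/s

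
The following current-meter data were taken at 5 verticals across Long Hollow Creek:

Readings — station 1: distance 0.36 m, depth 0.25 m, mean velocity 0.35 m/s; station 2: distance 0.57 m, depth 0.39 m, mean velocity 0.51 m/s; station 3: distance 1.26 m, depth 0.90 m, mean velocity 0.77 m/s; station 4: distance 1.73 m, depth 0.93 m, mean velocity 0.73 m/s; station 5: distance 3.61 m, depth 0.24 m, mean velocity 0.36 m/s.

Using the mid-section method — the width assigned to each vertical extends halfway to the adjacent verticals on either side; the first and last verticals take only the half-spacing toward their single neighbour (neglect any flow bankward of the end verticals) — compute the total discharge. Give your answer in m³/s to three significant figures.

1.38 m³/s

w_1 = (0.57 − 0.36)/2 = 0.105 m; q_1 = 0.35 × 0.25 × 0.105 = 0.009188 m³/s
w_2 = (1.26 − 0.36)/2 = 0.45 m; q_2 = 0.51 × 0.39 × 0.45 = 0.08951 m³/s
w_3 = (1.73 − 0.57)/2 = 0.58 m; q_3 = 0.77 × 0.90 × 0.58 = 0.4019 m³/s
w_4 = (3.61 − 1.26)/2 = 1.175 m; q_4 = 0.73 × 0.93 × 1.175 = 0.7977 m³/s
w_5 = (3.61 − 1.73)/2 = 0.94 m; q_5 = 0.36 × 0.24 × 0.94 = 0.08122 m³/s
Q = Σ qᵢ = 1.380 m³/s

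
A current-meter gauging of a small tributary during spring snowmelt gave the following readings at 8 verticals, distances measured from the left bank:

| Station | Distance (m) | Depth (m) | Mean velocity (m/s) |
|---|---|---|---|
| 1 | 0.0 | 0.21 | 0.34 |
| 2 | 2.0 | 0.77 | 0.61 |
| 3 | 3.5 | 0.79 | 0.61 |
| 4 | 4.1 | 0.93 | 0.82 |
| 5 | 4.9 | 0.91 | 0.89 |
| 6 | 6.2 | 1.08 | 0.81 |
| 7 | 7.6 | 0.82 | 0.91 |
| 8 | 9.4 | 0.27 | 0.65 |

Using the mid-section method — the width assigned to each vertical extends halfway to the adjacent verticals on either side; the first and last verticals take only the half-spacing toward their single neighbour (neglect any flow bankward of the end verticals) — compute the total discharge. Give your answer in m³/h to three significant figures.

w_1 = (2.0 − 0.0)/2 = 1 m; q_1 = 0.34 × 0.21 × 1 = 0.07140 m³/s
w_2 = (3.5 − 0.0)/2 = 1.75 m; q_2 = 0.61 × 0.77 × 1.75 = 0.8220 m³/s
w_3 = (4.1 − 2.0)/2 = 1.05 m; q_3 = 0.61 × 0.79 × 1.05 = 0.5060 m³/s
w_4 = (4.9 − 3.5)/2 = 0.7 m; q_4 = 0.82 × 0.93 × 0.7 = 0.5338 m³/s
w_5 = (6.2 − 4.1)/2 = 1.05 m; q_5 = 0.89 × 0.91 × 1.05 = 0.8504 m³/s
w_6 = (7.6 − 4.9)/2 = 1.35 m; q_6 = 0.81 × 1.08 × 1.35 = 1.181 m³/s
w_7 = (9.4 − 6.2)/2 = 1.6 m; q_7 = 0.91 × 0.82 × 1.6 = 1.194 m³/s
w_8 = (9.4 − 7.6)/2 = 0.9 m; q_8 = 0.65 × 0.27 × 0.9 = 0.1580 m³/s
Q = Σ qᵢ = 5.316 m³/s
= 5.316 × 3600 = 19140 m³/h

19100 m³/h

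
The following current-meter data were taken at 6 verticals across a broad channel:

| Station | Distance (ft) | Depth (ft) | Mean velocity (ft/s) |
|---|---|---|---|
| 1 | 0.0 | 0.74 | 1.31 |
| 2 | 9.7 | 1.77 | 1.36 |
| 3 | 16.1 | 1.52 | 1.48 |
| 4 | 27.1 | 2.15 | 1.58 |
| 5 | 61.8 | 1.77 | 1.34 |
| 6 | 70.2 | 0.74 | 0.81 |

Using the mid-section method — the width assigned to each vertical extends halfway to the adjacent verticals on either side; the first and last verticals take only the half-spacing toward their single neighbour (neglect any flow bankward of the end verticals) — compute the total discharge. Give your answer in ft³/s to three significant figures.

w_1 = (9.7 − 0.0)/2 = 4.85 ft; q_1 = 1.31 × 0.74 × 4.85 = 4.702 ft³/s
w_2 = (16.1 − 0.0)/2 = 8.05 ft; q_2 = 1.36 × 1.77 × 8.05 = 19.38 ft³/s
w_3 = (27.1 − 9.7)/2 = 8.7 ft; q_3 = 1.48 × 1.52 × 8.7 = 19.57 ft³/s
w_4 = (61.8 − 16.1)/2 = 22.85 ft; q_4 = 1.58 × 2.15 × 22.85 = 77.62 ft³/s
w_5 = (70.2 − 27.1)/2 = 21.55 ft; q_5 = 1.34 × 1.77 × 21.55 = 51.11 ft³/s
w_6 = (70.2 − 61.8)/2 = 4.2 ft; q_6 = 0.81 × 0.74 × 4.2 = 2.517 ft³/s
Q = Σ qᵢ = 174.9 ft³/s

175 ft³/s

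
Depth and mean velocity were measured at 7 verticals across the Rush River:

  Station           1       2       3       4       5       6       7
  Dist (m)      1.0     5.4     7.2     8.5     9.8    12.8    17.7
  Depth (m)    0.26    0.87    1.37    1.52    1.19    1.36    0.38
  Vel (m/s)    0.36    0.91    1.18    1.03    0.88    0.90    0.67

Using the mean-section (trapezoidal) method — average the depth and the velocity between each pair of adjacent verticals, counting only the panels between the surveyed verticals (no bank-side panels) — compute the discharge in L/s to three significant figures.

14200 L/s

Panel 1-2: Δb = 4.4 m, d̄ = (0.26+0.87)/2 = 0.565, v̄ = (0.36+0.91)/2 = 0.635 → q = 4.4×0.565×0.635 = 1.579 m³/s
Panel 2-3: Δb = 1.8 m, d̄ = (0.87+1.37)/2 = 1.12, v̄ = (0.91+1.18)/2 = 1.045 → q = 1.8×1.12×1.045 = 2.107 m³/s
Panel 3-4: Δb = 1.3 m, d̄ = (1.37+1.52)/2 = 1.445, v̄ = (1.18+1.03)/2 = 1.105 → q = 1.3×1.445×1.105 = 2.076 m³/s
Panel 4-5: Δb = 1.3 m, d̄ = (1.52+1.19)/2 = 1.355, v̄ = (1.03+0.88)/2 = 0.955 → q = 1.3×1.355×0.955 = 1.682 m³/s
Panel 5-6: Δb = 3 m, d̄ = (1.19+1.36)/2 = 1.275, v̄ = (0.88+0.90)/2 = 0.89 → q = 3×1.275×0.89 = 3.404 m³/s
Panel 6-7: Δb = 4.9 m, d̄ = (1.36+0.38)/2 = 0.87, v̄ = (0.90+0.67)/2 = 0.785 → q = 4.9×0.87×0.785 = 3.346 m³/s
Q = Σ q = 14.19 m³/s
= 14.19 × 1000 = 14190 L/s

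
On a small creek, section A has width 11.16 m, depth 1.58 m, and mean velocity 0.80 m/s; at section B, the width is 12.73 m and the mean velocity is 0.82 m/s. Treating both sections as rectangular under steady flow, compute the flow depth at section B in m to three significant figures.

Q = A₁V₁ = (11.16×1.58) × 0.80 = 14.11 m³/s
d₂ = Q/(b₂ V₂) = 14.11/(12.73×0.82) = 1.351 m

1.35 m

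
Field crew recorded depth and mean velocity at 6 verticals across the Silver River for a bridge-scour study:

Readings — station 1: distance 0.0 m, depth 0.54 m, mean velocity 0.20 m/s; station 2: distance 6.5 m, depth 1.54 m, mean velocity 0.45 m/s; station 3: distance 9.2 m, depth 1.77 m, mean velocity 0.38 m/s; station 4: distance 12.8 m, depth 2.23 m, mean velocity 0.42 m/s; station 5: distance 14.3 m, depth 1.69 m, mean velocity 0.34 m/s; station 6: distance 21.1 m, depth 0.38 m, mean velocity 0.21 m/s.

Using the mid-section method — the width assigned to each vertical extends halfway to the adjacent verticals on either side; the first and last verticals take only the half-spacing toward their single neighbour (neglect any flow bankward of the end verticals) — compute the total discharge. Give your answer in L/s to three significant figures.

10700 L/s

w_1 = (6.5 − 0.0)/2 = 3.25 m; q_1 = 0.20 × 0.54 × 3.25 = 0.3510 m³/s
w_2 = (9.2 − 0.0)/2 = 4.6 m; q_2 = 0.45 × 1.54 × 4.6 = 3.188 m³/s
w_3 = (12.8 − 6.5)/2 = 3.15 m; q_3 = 0.38 × 1.77 × 3.15 = 2.119 m³/s
w_4 = (14.3 − 9.2)/2 = 2.55 m; q_4 = 0.42 × 2.23 × 2.55 = 2.388 m³/s
w_5 = (21.1 − 12.8)/2 = 4.15 m; q_5 = 0.34 × 1.69 × 4.15 = 2.385 m³/s
w_6 = (21.1 − 14.3)/2 = 3.4 m; q_6 = 0.21 × 0.38 × 3.4 = 0.2713 m³/s
Q = Σ qᵢ = 10.70 m³/s
= 10.70 × 1000 = 10700 L/s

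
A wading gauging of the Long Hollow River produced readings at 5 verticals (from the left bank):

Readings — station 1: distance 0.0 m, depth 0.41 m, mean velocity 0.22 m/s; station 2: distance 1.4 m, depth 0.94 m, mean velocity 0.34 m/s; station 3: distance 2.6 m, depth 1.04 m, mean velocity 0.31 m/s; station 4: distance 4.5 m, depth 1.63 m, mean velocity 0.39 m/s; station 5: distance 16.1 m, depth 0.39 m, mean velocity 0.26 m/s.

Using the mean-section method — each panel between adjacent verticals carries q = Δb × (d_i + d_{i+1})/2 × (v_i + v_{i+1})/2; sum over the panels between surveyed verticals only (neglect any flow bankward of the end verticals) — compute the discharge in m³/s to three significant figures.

Panel 1-2: Δb = 1.4 m, d̄ = (0.41+0.94)/2 = 0.675, v̄ = (0.22+0.34)/2 = 0.28 → q = 1.4×0.675×0.28 = 0.2646 m³/s
Panel 2-3: Δb = 1.2 m, d̄ = (0.94+1.04)/2 = 0.99, v̄ = (0.34+0.31)/2 = 0.325 → q = 1.2×0.99×0.325 = 0.3861 m³/s
Panel 3-4: Δb = 1.9 m, d̄ = (1.04+1.63)/2 = 1.335, v̄ = (0.31+0.39)/2 = 0.35 → q = 1.9×1.335×0.35 = 0.8878 m³/s
Panel 4-5: Δb = 11.6 m, d̄ = (1.63+0.39)/2 = 1.01, v̄ = (0.39+0.26)/2 = 0.325 → q = 11.6×1.01×0.325 = 3.808 m³/s
Q = Σ q = 5.346 m³/s

5.35 m³/s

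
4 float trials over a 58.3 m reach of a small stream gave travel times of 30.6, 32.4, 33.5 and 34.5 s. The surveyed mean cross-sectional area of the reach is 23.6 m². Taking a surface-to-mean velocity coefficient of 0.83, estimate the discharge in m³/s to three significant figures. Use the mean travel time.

t̄ = (30.6 + 32.4 + 33.5 + 34.5) / 4 = 32.75 s
v_surface = L / t̄ = 58.3 / 32.75 = 1.780 m/s
v_mean = 0.83 × 1.780 = 1.478 m/s
Q = A × v_mean = 23.6 × 1.478 = 34.87 m³/s

34.9 m³/s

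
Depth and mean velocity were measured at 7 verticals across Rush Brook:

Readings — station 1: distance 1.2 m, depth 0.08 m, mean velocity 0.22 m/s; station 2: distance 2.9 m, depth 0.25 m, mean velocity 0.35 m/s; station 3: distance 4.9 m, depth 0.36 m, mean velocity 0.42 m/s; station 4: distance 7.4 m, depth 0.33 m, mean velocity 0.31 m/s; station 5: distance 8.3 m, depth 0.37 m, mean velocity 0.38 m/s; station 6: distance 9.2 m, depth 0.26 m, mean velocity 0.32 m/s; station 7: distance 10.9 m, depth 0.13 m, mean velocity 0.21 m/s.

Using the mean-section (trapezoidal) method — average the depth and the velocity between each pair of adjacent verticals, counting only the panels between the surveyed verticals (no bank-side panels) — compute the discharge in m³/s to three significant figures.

0.925 m³/s

Panel 1-2: Δb = 1.7 m, d̄ = (0.08+0.25)/2 = 0.165, v̄ = (0.22+0.35)/2 = 0.285 → q = 1.7×0.165×0.285 = 0.07994 m³/s
Panel 2-3: Δb = 2 m, d̄ = (0.25+0.36)/2 = 0.305, v̄ = (0.35+0.42)/2 = 0.385 → q = 2×0.305×0.385 = 0.2349 m³/s
Panel 3-4: Δb = 2.5 m, d̄ = (0.36+0.33)/2 = 0.345, v̄ = (0.42+0.31)/2 = 0.365 → q = 2.5×0.345×0.365 = 0.3148 m³/s
Panel 4-5: Δb = 0.9 m, d̄ = (0.33+0.37)/2 = 0.35, v̄ = (0.31+0.38)/2 = 0.345 → q = 0.9×0.35×0.345 = 0.1087 m³/s
Panel 5-6: Δb = 0.9 m, d̄ = (0.37+0.26)/2 = 0.315, v̄ = (0.38+0.32)/2 = 0.35 → q = 0.9×0.315×0.35 = 0.09923 m³/s
Panel 6-7: Δb = 1.7 m, d̄ = (0.26+0.13)/2 = 0.195, v̄ = (0.32+0.21)/2 = 0.265 → q = 1.7×0.195×0.265 = 0.08785 m³/s
Q = Σ q = 0.9254 m³/s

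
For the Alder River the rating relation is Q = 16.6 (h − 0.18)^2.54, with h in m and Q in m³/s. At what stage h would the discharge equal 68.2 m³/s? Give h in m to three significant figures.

1.92 m

h − h₀ = (Q/C)^(1/b) = (68.2/16.6)^(1/2.54) = 1.744 m
h = 0.18 + 1.744 = 1.924 m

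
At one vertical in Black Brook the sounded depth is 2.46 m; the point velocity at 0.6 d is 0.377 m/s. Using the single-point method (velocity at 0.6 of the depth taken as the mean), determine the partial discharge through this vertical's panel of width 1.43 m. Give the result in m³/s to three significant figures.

v̄ = v₀.₆ = 0.377 m/s
q = v̄ × d × w = 0.3770 × 2.46 × 1.43 = 1.326 m³/s

1.33 m³/s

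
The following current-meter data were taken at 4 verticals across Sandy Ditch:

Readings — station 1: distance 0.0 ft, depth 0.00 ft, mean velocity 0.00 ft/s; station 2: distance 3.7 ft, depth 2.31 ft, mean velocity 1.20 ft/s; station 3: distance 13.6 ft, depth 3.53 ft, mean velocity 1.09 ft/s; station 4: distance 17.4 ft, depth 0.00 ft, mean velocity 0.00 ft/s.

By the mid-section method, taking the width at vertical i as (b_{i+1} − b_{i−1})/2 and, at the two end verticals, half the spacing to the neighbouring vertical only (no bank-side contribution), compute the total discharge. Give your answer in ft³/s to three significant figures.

45.2 ft³/s

w_2 = (13.6 − 0.0)/2 = 6.8 ft; q_2 = 1.20 × 2.31 × 6.8 = 18.85 ft³/s
w_3 = (17.4 − 3.7)/2 = 6.85 ft; q_3 = 1.09 × 3.53 × 6.85 = 26.36 ft³/s
Stations 1, 4 contribute zero (depth or velocity is 0).
Q = Σ qᵢ = 45.21 ft³/s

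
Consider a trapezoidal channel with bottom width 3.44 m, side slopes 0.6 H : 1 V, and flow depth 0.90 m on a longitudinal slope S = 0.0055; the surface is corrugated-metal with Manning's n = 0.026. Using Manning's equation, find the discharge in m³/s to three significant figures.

7.64 m³/s

A = (b + z·y)·y = (3.44 + 0.6×0.90)×0.90 = 3.582 m²
P = b + 2y√(1+z²) = 3.44 + 2×0.90×√(1+0.6²) = 5.539 m
R = A/P = 3.582/5.539 = 0.6467 m
Q = (1/n)·A·R^(2/3)·S^(1/2) = (1/0.026) × 3.582 × 0.6467^(2/3) × 0.0055^(1/2) = 7.641 m³/s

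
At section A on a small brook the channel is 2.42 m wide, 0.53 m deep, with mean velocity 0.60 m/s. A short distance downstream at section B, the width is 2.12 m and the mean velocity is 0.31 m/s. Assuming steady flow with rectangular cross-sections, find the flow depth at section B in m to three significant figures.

Q = A₁V₁ = (2.42×0.53) × 0.60 = 0.7696 m³/s
d₂ = Q/(b₂ V₂) = 0.7696/(2.12×0.31) = 1.171 m

1.17 m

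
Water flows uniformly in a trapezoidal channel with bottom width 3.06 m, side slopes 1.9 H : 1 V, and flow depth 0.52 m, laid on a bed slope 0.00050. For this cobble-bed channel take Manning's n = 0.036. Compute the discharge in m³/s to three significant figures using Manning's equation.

0.707 m³/s

A = (b + z·y)·y = (3.06 + 1.9×0.52)×0.52 = 2.105 m²
P = b + 2y√(1+z²) = 3.06 + 2×0.52×√(1+1.9²) = 5.293 m
R = A/P = 2.105/5.293 = 0.3977 m
Q = (1/n)·A·R^(2/3)·S^(1/2) = (1/0.036) × 2.105 × 0.3977^(2/3) × 0.00050^(1/2) = 0.7071 m³/s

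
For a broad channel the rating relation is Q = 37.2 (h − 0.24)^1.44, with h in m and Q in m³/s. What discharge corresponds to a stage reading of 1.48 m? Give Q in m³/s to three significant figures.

Q = 37.2 × (1.48 − 0.24)^1.44 = 37.2 × 1.24^1.44 = 50.71 m³/s

50.7 m³/s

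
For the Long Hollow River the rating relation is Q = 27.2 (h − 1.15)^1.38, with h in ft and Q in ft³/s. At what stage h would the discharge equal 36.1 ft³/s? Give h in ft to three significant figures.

2.38 ft

h − h₀ = (Q/C)^(1/b) = (36.1/27.2)^(1/1.38) = 1.228 ft
h = 1.15 + 1.228 = 2.378 ft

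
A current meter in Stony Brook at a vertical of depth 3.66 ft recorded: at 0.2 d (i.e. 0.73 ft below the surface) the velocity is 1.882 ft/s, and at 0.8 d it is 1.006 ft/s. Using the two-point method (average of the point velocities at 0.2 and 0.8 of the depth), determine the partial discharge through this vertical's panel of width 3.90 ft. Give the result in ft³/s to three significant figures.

20.6 ft³/s

v̄ = (1.882 + 1.006) / 2 = 1.444 ft/s
q = v̄ × d × w = 1.444 × 3.66 × 3.90 = 20.61 ft³/s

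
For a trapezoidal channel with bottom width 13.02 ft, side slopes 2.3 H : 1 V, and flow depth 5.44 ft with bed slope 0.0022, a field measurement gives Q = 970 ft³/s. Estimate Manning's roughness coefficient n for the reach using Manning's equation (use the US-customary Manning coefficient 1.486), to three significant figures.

A = (b + z·y)·y = (13.02 + 2.3×5.44)×5.44 = 138.9 ft²
P = b + 2y√(1+z²) = 13.02 + 2×5.44×√(1+2.3²) = 40.31 ft
R = A/P = 138.9/40.31 = 3.446 ft
n = (1.486/Q)·A·R^(2/3)·S^(1/2) = (1.486/970) × 138.9 × 2.281 × 0.04690 = 0.02277

0.0228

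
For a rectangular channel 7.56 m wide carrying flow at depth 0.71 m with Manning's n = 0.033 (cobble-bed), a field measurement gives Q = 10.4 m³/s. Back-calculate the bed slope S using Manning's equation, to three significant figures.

0.00812

A = b·y = 7.56 × 0.71 = 5.368 m²
P = b + 2y = 7.56 + 2×0.71 = 8.980 m
R = A/P = 5.368/8.980 = 0.5977 m
S = (Q·n / (1·A·R^(2/3)))² = (10.4×0.033 / (1×5.368×0.7096))² = 0.008119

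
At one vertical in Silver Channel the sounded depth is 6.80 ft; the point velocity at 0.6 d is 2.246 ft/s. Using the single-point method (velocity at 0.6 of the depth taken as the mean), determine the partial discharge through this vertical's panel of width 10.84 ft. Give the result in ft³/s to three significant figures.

166 ft³/s

v̄ = v₀.₆ = 2.246 ft/s
q = v̄ × d × w = 2.246 × 6.80 × 10.84 = 165.6 ft³/s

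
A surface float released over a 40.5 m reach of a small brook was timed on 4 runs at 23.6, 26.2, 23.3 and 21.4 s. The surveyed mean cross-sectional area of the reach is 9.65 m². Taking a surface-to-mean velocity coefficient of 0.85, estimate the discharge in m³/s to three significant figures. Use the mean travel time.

t̄ = (23.6 + 26.2 + 23.3 + 21.4) / 4 = 23.625 s
v_surface = L / t̄ = 40.5 / 23.625 = 1.714 m/s
v_mean = 0.85 × 1.714 = 1.457 m/s
Q = A × v_mean = 9.65 × 1.457 = 14.06 m³/s

14.1 m³/s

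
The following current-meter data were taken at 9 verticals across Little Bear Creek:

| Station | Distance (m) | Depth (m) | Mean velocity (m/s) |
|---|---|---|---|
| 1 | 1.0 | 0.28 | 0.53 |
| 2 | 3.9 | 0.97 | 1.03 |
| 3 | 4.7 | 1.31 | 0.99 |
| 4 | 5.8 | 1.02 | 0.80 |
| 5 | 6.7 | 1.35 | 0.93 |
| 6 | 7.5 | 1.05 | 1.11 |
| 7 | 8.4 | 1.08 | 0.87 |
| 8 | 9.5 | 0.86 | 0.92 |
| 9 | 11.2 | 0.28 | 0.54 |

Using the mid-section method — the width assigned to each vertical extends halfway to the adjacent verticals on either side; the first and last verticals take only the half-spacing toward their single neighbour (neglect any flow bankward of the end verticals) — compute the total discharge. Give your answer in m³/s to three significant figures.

w_1 = (3.9 − 1.0)/2 = 1.45 m; q_1 = 0.53 × 0.28 × 1.45 = 0.2152 m³/s
w_2 = (4.7 − 1.0)/2 = 1.85 m; q_2 = 1.03 × 0.97 × 1.85 = 1.848 m³/s
w_3 = (5.8 − 3.9)/2 = 0.95 m; q_3 = 0.99 × 1.31 × 0.95 = 1.232 m³/s
w_4 = (6.7 − 4.7)/2 = 1 m; q_4 = 0.80 × 1.02 × 1 = 0.8160 m³/s
w_5 = (7.5 − 5.8)/2 = 0.85 m; q_5 = 0.93 × 1.35 × 0.85 = 1.067 m³/s
w_6 = (8.4 − 6.7)/2 = 0.85 m; q_6 = 1.11 × 1.05 × 0.85 = 0.9907 m³/s
w_7 = (9.5 − 7.5)/2 = 1 m; q_7 = 0.87 × 1.08 × 1 = 0.9396 m³/s
w_8 = (11.2 − 8.4)/2 = 1.4 m; q_8 = 0.92 × 0.86 × 1.4 = 1.108 m³/s
w_9 = (11.2 − 9.5)/2 = 0.85 m; q_9 = 0.54 × 0.28 × 0.85 = 0.1285 m³/s
Q = Σ qᵢ = 8.345 m³/s

8.35 m³/s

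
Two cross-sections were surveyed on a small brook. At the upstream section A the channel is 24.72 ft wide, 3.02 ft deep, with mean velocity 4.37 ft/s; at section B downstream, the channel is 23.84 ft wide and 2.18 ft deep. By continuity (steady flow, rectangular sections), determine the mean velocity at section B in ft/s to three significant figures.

6.28 ft/s

Q = A₁V₁ = (24.72×3.02) × 4.37 = 326.2 ft³/s
A₂ = 23.84 × 2.18 = 51.97 ft²
V₂ = Q/A₂ = 326.2/51.97 = 6.277 ft/s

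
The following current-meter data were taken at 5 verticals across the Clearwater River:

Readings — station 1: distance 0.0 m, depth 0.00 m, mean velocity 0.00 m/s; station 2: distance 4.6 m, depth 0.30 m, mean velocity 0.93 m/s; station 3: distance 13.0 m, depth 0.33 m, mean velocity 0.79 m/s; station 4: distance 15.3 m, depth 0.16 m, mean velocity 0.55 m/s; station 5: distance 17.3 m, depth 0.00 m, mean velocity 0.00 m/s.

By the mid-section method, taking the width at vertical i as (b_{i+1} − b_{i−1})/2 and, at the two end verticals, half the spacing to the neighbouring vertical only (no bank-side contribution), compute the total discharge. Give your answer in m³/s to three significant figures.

3.40 m³/s

w_2 = (13.0 − 0.0)/2 = 6.5 m; q_2 = 0.93 × 0.30 × 6.5 = 1.814 m³/s
w_3 = (15.3 − 4.6)/2 = 5.35 m; q_3 = 0.79 × 0.33 × 5.35 = 1.395 m³/s
w_4 = (17.3 − 13.0)/2 = 2.15 m; q_4 = 0.55 × 0.16 × 2.15 = 0.1892 m³/s
Stations 1, 5 contribute zero (depth or velocity is 0).
Q = Σ qᵢ = 3.397 m³/s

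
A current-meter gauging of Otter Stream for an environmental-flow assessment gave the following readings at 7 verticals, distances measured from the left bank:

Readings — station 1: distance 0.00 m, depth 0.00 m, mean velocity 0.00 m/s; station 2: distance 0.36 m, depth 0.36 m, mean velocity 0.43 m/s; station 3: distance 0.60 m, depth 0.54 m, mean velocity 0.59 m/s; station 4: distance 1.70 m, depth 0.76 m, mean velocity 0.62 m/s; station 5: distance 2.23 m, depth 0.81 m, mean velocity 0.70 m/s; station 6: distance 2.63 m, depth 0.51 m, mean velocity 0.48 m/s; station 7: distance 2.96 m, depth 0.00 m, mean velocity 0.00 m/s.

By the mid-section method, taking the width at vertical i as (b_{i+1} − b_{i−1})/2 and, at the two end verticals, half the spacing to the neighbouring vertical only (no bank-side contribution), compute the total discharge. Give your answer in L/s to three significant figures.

997 L/s

w_2 = (0.60 − 0.00)/2 = 0.3 m; q_2 = 0.43 × 0.36 × 0.3 = 0.04644 m³/s
w_3 = (1.70 − 0.36)/2 = 0.67 m; q_3 = 0.59 × 0.54 × 0.67 = 0.2135 m³/s
w_4 = (2.23 − 0.60)/2 = 0.815 m; q_4 = 0.62 × 0.76 × 0.815 = 0.3840 m³/s
w_5 = (2.63 − 1.70)/2 = 0.465 m; q_5 = 0.70 × 0.81 × 0.465 = 0.2637 m³/s
w_6 = (2.96 − 2.23)/2 = 0.365 m; q_6 = 0.48 × 0.51 × 0.365 = 0.08935 m³/s
Stations 1, 7 contribute zero (depth or velocity is 0).
Q = Σ qᵢ = 0.9969 m³/s
= 0.9969 × 1000 = 996.9 L/s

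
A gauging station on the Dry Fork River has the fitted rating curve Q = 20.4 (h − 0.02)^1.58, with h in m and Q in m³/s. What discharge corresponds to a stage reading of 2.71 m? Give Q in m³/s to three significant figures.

97.4 m³/s

Q = 20.4 × (2.71 − 0.02)^1.58 = 20.4 × 2.69^1.58 = 97.42 m³/s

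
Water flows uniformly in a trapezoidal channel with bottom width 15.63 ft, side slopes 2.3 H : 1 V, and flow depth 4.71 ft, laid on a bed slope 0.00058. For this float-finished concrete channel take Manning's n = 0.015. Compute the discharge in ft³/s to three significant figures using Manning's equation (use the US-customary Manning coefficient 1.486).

642 ft³/s

A = (b + z·y)·y = (15.63 + 2.3×4.71)×4.71 = 124.6 ft²
P = b + 2y√(1+z²) = 15.63 + 2×4.71×√(1+2.3²) = 39.26 ft
R = A/P = 124.6/39.26 = 3.175 ft
Q = (1.486/n)·A·R^(2/3)·S^(1/2) = (1.486/0.015) × 124.6 × 3.175^(2/3) × 0.00058^(1/2) = 642.4 ft³/s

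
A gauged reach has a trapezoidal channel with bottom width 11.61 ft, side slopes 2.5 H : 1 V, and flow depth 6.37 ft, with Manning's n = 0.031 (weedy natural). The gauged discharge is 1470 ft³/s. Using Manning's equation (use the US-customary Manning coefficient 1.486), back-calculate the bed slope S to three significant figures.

A = (b + z·y)·y = (11.61 + 2.5×6.37)×6.37 = 175.4 ft²
P = b + 2y√(1+z²) = 11.61 + 2×6.37×√(1+2.5²) = 45.91 ft
R = A/P = 175.4/45.91 = 3.820 ft
S = (Q·n / (1.486·A·R^(2/3)))² = (1470×0.031 / (1.486×175.4×2.444))² = 0.005119

0.00512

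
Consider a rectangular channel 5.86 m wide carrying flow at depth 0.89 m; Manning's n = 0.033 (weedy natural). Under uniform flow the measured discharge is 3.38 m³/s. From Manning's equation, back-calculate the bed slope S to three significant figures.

0.000761

A = b·y = 5.86 × 0.89 = 5.215 m²
P = b + 2y = 5.86 + 2×0.89 = 7.640 m
R = A/P = 5.215/7.640 = 0.6826 m
S = (Q·n / (1·A·R^(2/3)))² = (3.38×0.033 / (1×5.215×0.7753))² = 0.0007610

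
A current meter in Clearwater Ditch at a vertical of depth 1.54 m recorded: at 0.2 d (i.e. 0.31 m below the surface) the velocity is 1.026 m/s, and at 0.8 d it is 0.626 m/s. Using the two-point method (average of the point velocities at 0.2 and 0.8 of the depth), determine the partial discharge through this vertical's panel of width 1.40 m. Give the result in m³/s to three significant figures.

v̄ = (1.026 + 0.626) / 2 = 0.8260 m/s
q = v̄ × d × w = 0.8260 × 1.54 × 1.40 = 1.781 m³/s

1.78 m³/s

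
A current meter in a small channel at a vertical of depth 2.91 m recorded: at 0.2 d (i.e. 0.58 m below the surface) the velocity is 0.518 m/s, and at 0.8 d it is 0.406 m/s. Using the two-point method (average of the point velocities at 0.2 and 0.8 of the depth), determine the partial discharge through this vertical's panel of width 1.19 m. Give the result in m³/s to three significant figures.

v̄ = (0.518 + 0.406) / 2 = 0.4620 m/s
q = v̄ × d × w = 0.4620 × 2.91 × 1.19 = 1.600 m³/s

1.60 m³/s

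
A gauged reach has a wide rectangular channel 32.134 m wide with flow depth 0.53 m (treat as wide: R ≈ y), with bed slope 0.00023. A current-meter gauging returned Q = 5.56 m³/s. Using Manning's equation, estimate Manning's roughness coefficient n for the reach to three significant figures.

0.0304

A = b·y = 32.134 × 0.53 = 17.03 m²
Wide channel: R ≈ y = 0.53 m
n = (1/Q)·A·R^(2/3)·S^(1/2) = (1/5.56) × 17.03 × 0.6549 × 0.01517 = 0.03042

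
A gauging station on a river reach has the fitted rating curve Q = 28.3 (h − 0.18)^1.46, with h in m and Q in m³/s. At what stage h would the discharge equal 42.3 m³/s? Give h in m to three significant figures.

1.50 m

h − h₀ = (Q/C)^(1/b) = (42.3/28.3)^(1/1.46) = 1.317 m
h = 0.18 + 1.317 = 1.497 m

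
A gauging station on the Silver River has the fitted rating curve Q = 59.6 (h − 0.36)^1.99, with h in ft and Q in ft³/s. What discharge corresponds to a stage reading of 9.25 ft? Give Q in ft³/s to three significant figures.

4610 ft³/s

Q = 59.6 × (9.25 − 0.36)^1.99 = 59.6 × 8.89^1.99 = 4609 ft³/s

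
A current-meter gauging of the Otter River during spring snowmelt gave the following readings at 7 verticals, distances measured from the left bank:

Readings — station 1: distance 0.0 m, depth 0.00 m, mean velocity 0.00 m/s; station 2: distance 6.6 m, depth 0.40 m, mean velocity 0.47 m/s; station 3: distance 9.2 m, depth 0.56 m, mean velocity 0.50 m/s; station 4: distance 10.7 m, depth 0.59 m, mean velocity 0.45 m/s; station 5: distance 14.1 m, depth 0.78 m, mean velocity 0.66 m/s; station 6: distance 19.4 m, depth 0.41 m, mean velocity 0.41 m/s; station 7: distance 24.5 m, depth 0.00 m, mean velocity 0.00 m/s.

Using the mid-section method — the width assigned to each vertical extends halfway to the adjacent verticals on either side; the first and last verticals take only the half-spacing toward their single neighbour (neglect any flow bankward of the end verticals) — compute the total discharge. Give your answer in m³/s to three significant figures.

5.20 m³/s

w_2 = (9.2 − 0.0)/2 = 4.6 m; q_2 = 0.47 × 0.40 × 4.6 = 0.8648 m³/s
w_3 = (10.7 − 6.6)/2 = 2.05 m; q_3 = 0.50 × 0.56 × 2.05 = 0.5740 m³/s
w_4 = (14.1 − 9.2)/2 = 2.45 m; q_4 = 0.45 × 0.59 × 2.45 = 0.6505 m³/s
w_5 = (19.4 − 10.7)/2 = 4.35 m; q_5 = 0.66 × 0.78 × 4.35 = 2.239 m³/s
w_6 = (24.5 − 14.1)/2 = 5.2 m; q_6 = 0.41 × 0.41 × 5.2 = 0.8741 m³/s
Stations 1, 7 contribute zero (depth or velocity is 0).
Q = Σ qᵢ = 5.203 m³/s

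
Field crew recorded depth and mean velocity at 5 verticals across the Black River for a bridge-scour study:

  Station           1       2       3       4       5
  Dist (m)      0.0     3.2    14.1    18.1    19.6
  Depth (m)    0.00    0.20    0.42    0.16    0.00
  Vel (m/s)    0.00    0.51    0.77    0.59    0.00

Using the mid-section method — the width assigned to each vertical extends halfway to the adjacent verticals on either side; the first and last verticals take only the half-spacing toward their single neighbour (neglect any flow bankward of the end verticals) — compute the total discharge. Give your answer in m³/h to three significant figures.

12200 m³/h

w_2 = (14.1 − 0.0)/2 = 7.05 m; q_2 = 0.51 × 0.20 × 7.05 = 0.7191 m³/s
w_3 = (18.1 − 3.2)/2 = 7.45 m; q_3 = 0.77 × 0.42 × 7.45 = 2.409 m³/s
w_4 = (19.6 − 14.1)/2 = 2.75 m; q_4 = 0.59 × 0.16 × 2.75 = 0.2596 m³/s
Stations 1, 5 contribute zero (depth or velocity is 0).
Q = Σ qᵢ = 3.388 m³/s
= 3.388 × 3600 = 12200 m³/h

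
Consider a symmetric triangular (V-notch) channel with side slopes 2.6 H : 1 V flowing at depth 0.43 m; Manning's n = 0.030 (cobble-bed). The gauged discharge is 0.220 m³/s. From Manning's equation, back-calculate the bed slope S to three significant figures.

A = z·y² = 2.6×0.43² = 0.4807 m²
P = 2y√(1+z²) = 2×0.43×√(1+2.6²) = 2.396 m
R = A/P = 0.4807/2.396 = 0.2007 m
S = (Q·n / (1·A·R^(2/3)))² = (0.220×0.030 / (1×0.4807×0.3428))² = 0.001604

0.00160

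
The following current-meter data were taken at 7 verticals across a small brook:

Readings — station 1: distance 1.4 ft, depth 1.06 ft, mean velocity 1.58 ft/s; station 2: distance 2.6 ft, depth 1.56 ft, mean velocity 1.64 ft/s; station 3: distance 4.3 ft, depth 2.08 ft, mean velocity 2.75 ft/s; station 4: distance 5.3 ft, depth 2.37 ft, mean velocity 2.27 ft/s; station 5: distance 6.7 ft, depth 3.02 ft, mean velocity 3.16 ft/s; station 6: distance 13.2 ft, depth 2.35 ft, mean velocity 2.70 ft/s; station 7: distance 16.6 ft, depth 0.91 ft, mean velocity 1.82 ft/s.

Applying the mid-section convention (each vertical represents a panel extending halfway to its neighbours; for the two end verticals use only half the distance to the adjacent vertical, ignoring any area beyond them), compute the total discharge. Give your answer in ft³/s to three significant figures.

w_1 = (2.6 − 1.4)/2 = 0.6 ft; q_1 = 1.58 × 1.06 × 0.6 = 1.005 ft³/s
w_2 = (4.3 − 1.4)/2 = 1.45 ft; q_2 = 1.64 × 1.56 × 1.45 = 3.710 ft³/s
w_3 = (5.3 − 2.6)/2 = 1.35 ft; q_3 = 2.75 × 2.08 × 1.35 = 7.722 ft³/s
w_4 = (6.7 − 4.3)/2 = 1.2 ft; q_4 = 2.27 × 2.37 × 1.2 = 6.456 ft³/s
w_5 = (13.2 − 5.3)/2 = 3.95 ft; q_5 = 3.16 × 3.02 × 3.95 = 37.70 ft³/s
w_6 = (16.6 − 6.7)/2 = 4.95 ft; q_6 = 2.70 × 2.35 × 4.95 = 31.41 ft³/s
w_7 = (16.6 − 13.2)/2 = 1.7 ft; q_7 = 1.82 × 0.91 × 1.7 = 2.816 ft³/s
Q = Σ qᵢ = 90.81 ft³/s

90.8 ft³/s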